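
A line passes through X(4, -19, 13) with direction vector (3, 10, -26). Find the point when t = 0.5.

P(t) = X + t·d
  = (4 + 3·0.5, -19 + 10·0.5, 13 + (-26)·0.5)
  = (4 + 1.5, -19 + 5, 13 - 13)
  = (5.5, -14, 0)

(5.5, -14, 0)


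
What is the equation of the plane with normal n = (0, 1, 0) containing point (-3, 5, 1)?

The plane through P with normal n = (a, b, c) satisfies n·(r - P) = 0,
i.e. ax + by + cz = a·x₀ + b·y₀ + c·z₀.
d = 0·(-3) + 1·5 + 0·1
  = 0 + 5 + 0
  = 5
Equation: y = 5

y = 5


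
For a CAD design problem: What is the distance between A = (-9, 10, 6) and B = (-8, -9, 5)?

d = √[(x₂-x₁)² + (y₂-y₁)² + (z₂-z₁)²]
  = √[1² + (-19)² + (-1)²]
  = √[1 + 361 + 1]
  = √363
  ≈ 19.05

19.05


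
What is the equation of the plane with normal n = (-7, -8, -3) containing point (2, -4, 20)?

The plane through P with normal n = (a, b, c) satisfies n·(r - P) = 0,
i.e. ax + by + cz = a·x₀ + b·y₀ + c·z₀.
d = (-7)·2 + (-8)·(-4) + (-3)·20
  = -14 + 32 - 60
  = -42
Equation: -7x - 8y - 3z = -42

-7x - 8y - 3z = -42


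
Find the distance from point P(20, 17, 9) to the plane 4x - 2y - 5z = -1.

distance = |a·x₀ + b·y₀ + c·z₀ - d| / √(a² + b² + c²)
  = |4·20 + (-2)·17 + (-5)·9 - (-1)| / √(4² + (-2)² + (-5)²)
  = |80 - 34 - 45 + 1| / √(16 + 4 + 25)
  = |2| / √45
  = 2 / 6.708
  ≈ 0.2981

0.2981


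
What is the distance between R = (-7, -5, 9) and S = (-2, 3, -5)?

d = √[(x₂-x₁)² + (y₂-y₁)² + (z₂-z₁)²]
  = √[5² + 8² + (-14)²]
  = √[25 + 64 + 196]
  = √285
  ≈ 16.88

16.88


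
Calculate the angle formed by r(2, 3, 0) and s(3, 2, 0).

r·s = 2·3 + 3·2 + 0·0 = 6 + 6 + 0 = 12
|r| = √(2² + 3² + 0²) = √13 ≈ 3.606
|s| = √(3² + 2² + 0²) = √13 ≈ 3.606
cos θ = (r·s)/(|r||s|) = 12/(3.606·3.606) ≈ 0.9231
θ = arccos(0.9231) ≈ 22.62°

22.62°


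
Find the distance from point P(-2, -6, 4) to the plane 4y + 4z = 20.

distance = |a·x₀ + b·y₀ + c·z₀ - d| / √(a² + b² + c²)
  = |0·(-2) + 4·(-6) + 4·4 - 20| / √(0² + 4² + 4²)
  = |0 - 24 + 16 - 20| / √(0 + 16 + 16)
  = |-28| / √32
  = 28 / 5.657
  ≈ 4.95

4.95


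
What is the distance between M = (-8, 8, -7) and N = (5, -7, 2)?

d = √[(x₂-x₁)² + (y₂-y₁)² + (z₂-z₁)²]
  = √[13² + (-15)² + 9²]
  = √[169 + 225 + 81]
  = √475
  ≈ 21.79

21.79


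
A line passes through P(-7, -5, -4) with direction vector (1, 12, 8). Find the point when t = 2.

P(t) = P + t·d
  = (-7 + 1·2, -5 + 12·2, -4 + 8·2)
  = (-7 + 2, -5 + 24, -4 + 16)
  = (-5, 19, 12)

(-5, 19, 12)


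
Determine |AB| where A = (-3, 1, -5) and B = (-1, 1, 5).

d = √[(x₂-x₁)² + (y₂-y₁)² + (z₂-z₁)²]
  = √[2² + 0² + 10²]
  = √[4 + 0 + 100]
  = √104
  ≈ 10.2

10.2


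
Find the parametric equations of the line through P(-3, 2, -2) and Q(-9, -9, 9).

Direction vector d = Q - P = (-9 + 3, -9 - 2, 9 + 2) = (-6, -11, 11)
Parametric form r = P + t·d:
x = -3 - 6t, y = 2 - 11t, z = -2 + 11t

x = -3 - 6t, y = 2 - 11t, z = -2 + 11t


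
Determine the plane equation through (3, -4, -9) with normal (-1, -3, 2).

The plane through P with normal n = (a, b, c) satisfies n·(r - P) = 0,
i.e. ax + by + cz = a·x₀ + b·y₀ + c·z₀.
d = (-1)·3 + (-3)·(-4) + 2·(-9)
  = -3 + 12 - 18
  = -9
Equation: -x - 3y + 2z = -9

-x - 3y + 2z = -9


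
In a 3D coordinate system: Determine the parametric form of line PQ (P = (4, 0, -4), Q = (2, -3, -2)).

Direction vector d = Q - P = (2 - 4, -3 + 0, -2 + 4) = (-2, -3, 2)
Parametric form r = P + t·d:
x = 4 - 2t, y = 0 - 3t, z = -4 + 2t

x = 4 - 2t, y = 0 - 3t, z = -4 + 2t


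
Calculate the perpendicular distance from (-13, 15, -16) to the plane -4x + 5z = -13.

distance = |a·x₀ + b·y₀ + c·z₀ - d| / √(a² + b² + c²)
  = |(-4)·(-13) + 0·15 + 5·(-16) - (-13)| / √((-4)² + 0² + 5²)
  = |52 + 0 - 80 + 13| / √(16 + 0 + 25)
  = |-15| / √41
  = 15 / 6.403
  ≈ 2.343

2.343


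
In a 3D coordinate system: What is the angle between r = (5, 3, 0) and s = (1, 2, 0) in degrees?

r·s = 5·1 + 3·2 + 0·0 = 5 + 6 + 0 = 11
|r| = √(5² + 3² + 0²) = √34 ≈ 5.831
|s| = √(1² + 2² + 0²) = √5 ≈ 2.236
cos θ = (r·s)/(|r||s|) = 11/(5.831·2.236) ≈ 0.8437
θ = arccos(0.8437) ≈ 32.47°

32.47°


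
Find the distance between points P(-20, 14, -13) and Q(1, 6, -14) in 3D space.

d = √[(x₂-x₁)² + (y₂-y₁)² + (z₂-z₁)²]
  = √[21² + (-8)² + (-1)²]
  = √[441 + 64 + 1]
  = √506
  ≈ 22.49

22.49


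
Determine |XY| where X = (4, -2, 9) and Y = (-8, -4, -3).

d = √[(x₂-x₁)² + (y₂-y₁)² + (z₂-z₁)²]
  = √[(-12)² + (-2)² + (-12)²]
  = √[144 + 4 + 144]
  = √292
  ≈ 17.09

17.09


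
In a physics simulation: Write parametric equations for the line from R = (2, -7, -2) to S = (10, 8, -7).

Direction vector d = S - R = (10 - 2, 8 + 7, -7 + 2) = (8, 15, -5)
Parametric form r = R + t·d:
x = 2 + 8t, y = -7 + 15t, z = -2 - 5t

x = 2 + 8t, y = -7 + 15t, z = -2 - 5t


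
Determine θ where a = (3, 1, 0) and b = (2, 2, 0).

a·b = 3·2 + 1·2 + 0·0 = 6 + 2 + 0 = 8
|a| = √(3² + 1² + 0²) = √10 ≈ 3.162
|b| = √(2² + 2² + 0²) = √8 ≈ 2.828
cos θ = (a·b)/(|a||b|) = 8/(3.162·2.828) ≈ 0.8944
θ = arccos(0.8944) ≈ 26.57°

26.57°


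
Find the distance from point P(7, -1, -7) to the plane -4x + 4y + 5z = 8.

distance = |a·x₀ + b·y₀ + c·z₀ - d| / √(a² + b² + c²)
  = |(-4)·7 + 4·(-1) + 5·(-7) - 8| / √((-4)² + 4² + 5²)
  = |-28 - 4 - 35 - 8| / √(16 + 16 + 25)
  = |-75| / √57
  = 75 / 7.55
  ≈ 9.934

9.934


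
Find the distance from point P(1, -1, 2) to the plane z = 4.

distance = |a·x₀ + b·y₀ + c·z₀ - d| / √(a² + b² + c²)
  = |0·1 + 0·(-1) + 1·2 - 4| / √(0² + 0² + 1²)
  = |0 + 0 + 2 - 4| / √(0 + 0 + 1)
  = |-2| / √1
  = 2 / 1
  ≈ 2

2


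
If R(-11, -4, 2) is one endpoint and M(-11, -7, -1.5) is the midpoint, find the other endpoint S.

S = 2M - R
  = (2·(-11) - (-11), 2·(-7) - (-4), 2·(-1.5) - 2)
  = (-22 + 11, -14 + 4, -3 - 2)
  = (-11, -10, -5)

(-11, -10, -5)


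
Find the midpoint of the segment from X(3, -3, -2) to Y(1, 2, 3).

M = ((x₁+x₂)/2, (y₁+y₂)/2, (z₁+z₂)/2)
  = ((3 + 1)/2, (-3 + 2)/2, (-2 + 3)/2)
  = (4/2, -1/2, 1/2)
  = (2, -0.5, 0.5)

(2, -0.5, 0.5)


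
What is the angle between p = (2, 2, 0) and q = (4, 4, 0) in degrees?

p·q = 2·4 + 2·4 + 0·0 = 8 + 8 + 0 = 16
|p| = √(2² + 2² + 0²) = √8 ≈ 2.828
|q| = √(4² + 4² + 0²) = √32 ≈ 5.657
cos θ = (p·q)/(|p||q|) = 16/(2.828·5.657) ≈ 1
θ = arccos(1) ≈ 0°

0°


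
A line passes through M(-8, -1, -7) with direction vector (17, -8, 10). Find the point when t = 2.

P(t) = M + t·d
  = (-8 + 17·2, -1 + (-8)·2, -7 + 10·2)
  = (-8 + 34, -1 - 16, -7 + 20)
  = (26, -17, 13)

(26, -17, 13)


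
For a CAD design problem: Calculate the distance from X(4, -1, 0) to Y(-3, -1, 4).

d = √[(x₂-x₁)² + (y₂-y₁)² + (z₂-z₁)²]
  = √[(-7)² + 0² + 4²]
  = √[49 + 0 + 16]
  = √65
  ≈ 8.062

8.062


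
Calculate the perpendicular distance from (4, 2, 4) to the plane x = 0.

distance = |a·x₀ + b·y₀ + c·z₀ - d| / √(a² + b² + c²)
  = |1·4 + 0·2 + 0·4 - 0| / √(1² + 0² + 0²)
  = |4 + 0 + 0 + 0| / √(1 + 0 + 0)
  = |4| / √1
  = 4 / 1
  ≈ 4

4


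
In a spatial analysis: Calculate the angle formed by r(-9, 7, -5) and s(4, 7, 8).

r·s = (-9)·4 + 7·7 + (-5)·8 = -36 + 49 - 40 = -27
|r| = √((-9)² + 7² + (-5)²) = √155 ≈ 12.45
|s| = √(4² + 7² + 8²) = √129 ≈ 11.36
cos θ = (r·s)/(|r||s|) = -27/(12.45·11.36) ≈ -0.1909
θ = arccos(-0.1909) ≈ 101°

101°


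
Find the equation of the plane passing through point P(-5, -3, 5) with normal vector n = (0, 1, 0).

The plane through P with normal n = (a, b, c) satisfies n·(r - P) = 0,
i.e. ax + by + cz = a·x₀ + b·y₀ + c·z₀.
d = 0·(-5) + 1·(-3) + 0·5
  = 0 - 3 + 0
  = -3
Equation: y = -3

y = -3


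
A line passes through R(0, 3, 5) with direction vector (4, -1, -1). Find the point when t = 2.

P(t) = R + t·d
  = (0 + 4·2, 3 + (-1)·2, 5 + (-1)·2)
  = (0 + 8, 3 - 2, 5 - 2)
  = (8, 1, 3)

(8, 1, 3)


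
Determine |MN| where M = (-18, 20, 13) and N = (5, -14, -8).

d = √[(x₂-x₁)² + (y₂-y₁)² + (z₂-z₁)²]
  = √[23² + (-34)² + (-21)²]
  = √[529 + 1156 + 441]
  = √2126
  ≈ 46.11

46.11


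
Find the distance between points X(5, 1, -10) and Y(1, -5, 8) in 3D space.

d = √[(x₂-x₁)² + (y₂-y₁)² + (z₂-z₁)²]
  = √[(-4)² + (-6)² + 18²]
  = √[16 + 36 + 324]
  = √376
  ≈ 19.39

19.39


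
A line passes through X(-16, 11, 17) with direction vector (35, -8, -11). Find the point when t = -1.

P(t) = X + t·d
  = (-16 + 35·(-1), 11 + (-8)·(-1), 17 + (-11)·(-1))
  = (-16 - 35, 11 + 8, 17 + 11)
  = (-51, 19, 28)

(-51, 19, 28)


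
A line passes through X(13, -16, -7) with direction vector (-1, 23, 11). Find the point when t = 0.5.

P(t) = X + t·d
  = (13 + (-1)·0.5, -16 + 23·0.5, -7 + 11·0.5)
  = (13 - 0.5, -16 + 11.5, -7 + 5.5)
  = (12.5, -4.5, -1.5)

(12.5, -4.5, -1.5)


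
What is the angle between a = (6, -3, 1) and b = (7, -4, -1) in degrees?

a·b = 6·7 + (-3)·(-4) + 1·(-1) = 42 + 12 - 1 = 53
|a| = √(6² + (-3)² + 1²) = √46 ≈ 6.782
|b| = √(7² + (-4)² + (-1)²) = √66 ≈ 8.124
cos θ = (a·b)/(|a||b|) = 53/(6.782·8.124) ≈ 0.9619
θ = arccos(0.9619) ≈ 15.87°

15.87°


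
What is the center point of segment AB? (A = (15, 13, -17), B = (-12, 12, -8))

M = ((x₁+x₂)/2, (y₁+y₂)/2, (z₁+z₂)/2)
  = ((15 - 12)/2, (13 + 12)/2, (-17 - 8)/2)
  = (3/2, 25/2, -25/2)
  = (1.5, 12.5, -12.5)

(1.5, 12.5, -12.5)


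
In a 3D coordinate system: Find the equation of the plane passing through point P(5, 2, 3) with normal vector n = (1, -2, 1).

The plane through P with normal n = (a, b, c) satisfies n·(r - P) = 0,
i.e. ax + by + cz = a·x₀ + b·y₀ + c·z₀.
d = 1·5 + (-2)·2 + 1·3
  = 5 - 4 + 3
  = 4
Equation: x - 2y + z = 4

x - 2y + z = 4


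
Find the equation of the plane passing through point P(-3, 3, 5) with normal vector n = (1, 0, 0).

The plane through P with normal n = (a, b, c) satisfies n·(r - P) = 0,
i.e. ax + by + cz = a·x₀ + b·y₀ + c·z₀.
d = 1·(-3) + 0·3 + 0·5
  = -3 + 0 + 0
  = -3
Equation: x = -3

x = -3


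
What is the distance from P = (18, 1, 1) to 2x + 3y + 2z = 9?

distance = |a·x₀ + b·y₀ + c·z₀ - d| / √(a² + b² + c²)
  = |2·18 + 3·1 + 2·1 - 9| / √(2² + 3² + 2²)
  = |36 + 3 + 2 - 9| / √(4 + 9 + 4)
  = |32| / √17
  = 32 / 4.123
  ≈ 7.761

7.761


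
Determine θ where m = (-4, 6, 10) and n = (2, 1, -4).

m·n = (-4)·2 + 6·1 + 10·(-4) = -8 + 6 - 40 = -42
|m| = √((-4)² + 6² + 10²) = √152 ≈ 12.33
|n| = √(2² + 1² + (-4)²) = √21 ≈ 4.583
cos θ = (m·n)/(|m||n|) = -42/(12.33·4.583) ≈ -0.7434
θ = arccos(-0.7434) ≈ 138°

138°


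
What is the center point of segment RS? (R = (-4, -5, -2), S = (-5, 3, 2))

M = ((x₁+x₂)/2, (y₁+y₂)/2, (z₁+z₂)/2)
  = ((-4 - 5)/2, (-5 + 3)/2, (-2 + 2)/2)
  = (-9/2, -2/2, 0/2)
  = (-4.5, -1, 0)

(-4.5, -1, 0)


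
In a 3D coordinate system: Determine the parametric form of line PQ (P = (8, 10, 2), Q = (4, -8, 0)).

Direction vector d = Q - P = (4 - 8, -8 - 10, 0 - 2) = (-4, -18, -2)
Parametric form r = P + t·d:
x = 8 - 4t, y = 10 - 18t, z = 2 - 2t

x = 8 - 4t, y = 10 - 18t, z = 2 - 2t


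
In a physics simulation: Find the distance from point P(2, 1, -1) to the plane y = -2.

distance = |a·x₀ + b·y₀ + c·z₀ - d| / √(a² + b² + c²)
  = |0·2 + 1·1 + 0·(-1) - (-2)| / √(0² + 1² + 0²)
  = |0 + 1 + 0 + 2| / √(0 + 1 + 0)
  = |3| / √1
  = 3 / 1
  ≈ 3

3


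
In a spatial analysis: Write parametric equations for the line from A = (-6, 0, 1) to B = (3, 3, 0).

Direction vector d = B - A = (3 + 6, 3 + 0, 0 - 1) = (9, 3, -1)
Parametric form r = A + t·d:
x = -6 + 9t, y = 0 + 3t, z = 1 - t

x = -6 + 9t, y = 0 + 3t, z = 1 - t


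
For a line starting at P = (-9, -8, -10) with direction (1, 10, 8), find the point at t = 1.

P(t) = P + t·d
  = (-9 + 1·1, -8 + 10·1, -10 + 8·1)
  = (-9 + 1, -8 + 10, -10 + 8)
  = (-8, 2, -2)

(-8, 2, -2)


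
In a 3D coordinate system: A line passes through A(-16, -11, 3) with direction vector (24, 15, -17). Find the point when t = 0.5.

P(t) = A + t·d
  = (-16 + 24·0.5, -11 + 15·0.5, 3 + (-17)·0.5)
  = (-16 + 12, -11 + 7.5, 3 - 8.5)
  = (-4, -3.5, -5.5)

(-4, -3.5, -5.5)


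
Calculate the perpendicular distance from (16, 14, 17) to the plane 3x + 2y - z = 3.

distance = |a·x₀ + b·y₀ + c·z₀ - d| / √(a² + b² + c²)
  = |3·16 + 2·14 + (-1)·17 - 3| / √(3² + 2² + (-1)²)
  = |48 + 28 - 17 - 3| / √(9 + 4 + 1)
  = |56| / √14
  = 56 / 3.742
  ≈ 14.97

14.97


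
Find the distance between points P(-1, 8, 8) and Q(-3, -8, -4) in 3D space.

d = √[(x₂-x₁)² + (y₂-y₁)² + (z₂-z₁)²]
  = √[(-2)² + (-16)² + (-12)²]
  = √[4 + 256 + 144]
  = √404
  ≈ 20.1

20.1


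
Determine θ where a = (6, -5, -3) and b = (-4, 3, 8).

a·b = 6·(-4) + (-5)·3 + (-3)·8 = -24 - 15 - 24 = -63
|a| = √(6² + (-5)² + (-3)²) = √70 ≈ 8.367
|b| = √((-4)² + 3² + 8²) = √89 ≈ 9.434
cos θ = (a·b)/(|a||b|) = -63/(8.367·9.434) ≈ -0.7982
θ = arccos(-0.7982) ≈ 143°

143°


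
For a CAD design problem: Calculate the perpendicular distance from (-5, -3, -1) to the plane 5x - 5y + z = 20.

distance = |a·x₀ + b·y₀ + c·z₀ - d| / √(a² + b² + c²)
  = |5·(-5) + (-5)·(-3) + 1·(-1) - 20| / √(5² + (-5)² + 1²)
  = |-25 + 15 - 1 - 20| / √(25 + 25 + 1)
  = |-31| / √51
  = 31 / 7.141
  ≈ 4.341

4.341


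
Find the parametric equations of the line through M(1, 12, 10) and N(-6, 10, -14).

Direction vector d = N - M = (-6 - 1, 10 - 12, -14 - 10) = (-7, -2, -24)
Parametric form r = M + t·d:
x = 1 - 7t, y = 12 - 2t, z = 10 - 24t

x = 1 - 7t, y = 12 - 2t, z = 10 - 24t


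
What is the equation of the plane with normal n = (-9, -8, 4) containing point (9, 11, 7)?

The plane through P with normal n = (a, b, c) satisfies n·(r - P) = 0,
i.e. ax + by + cz = a·x₀ + b·y₀ + c·z₀.
d = (-9)·9 + (-8)·11 + 4·7
  = -81 - 88 + 28
  = -141
Equation: -9x - 8y + 4z = -141

-9x - 8y + 4z = -141


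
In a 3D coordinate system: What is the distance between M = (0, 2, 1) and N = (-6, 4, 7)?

d = √[(x₂-x₁)² + (y₂-y₁)² + (z₂-z₁)²]
  = √[(-6)² + 2² + 6²]
  = √[36 + 4 + 36]
  = √76
  ≈ 8.718

8.718


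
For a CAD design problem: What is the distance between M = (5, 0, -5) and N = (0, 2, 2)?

d = √[(x₂-x₁)² + (y₂-y₁)² + (z₂-z₁)²]
  = √[(-5)² + 2² + 7²]
  = √[25 + 4 + 49]
  = √78
  ≈ 8.832

8.832


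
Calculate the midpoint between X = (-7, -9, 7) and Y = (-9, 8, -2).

M = ((x₁+x₂)/2, (y₁+y₂)/2, (z₁+z₂)/2)
  = ((-7 - 9)/2, (-9 + 8)/2, (7 - 2)/2)
  = (-16/2, -1/2, 5/2)
  = (-8, -0.5, 2.5)

(-8, -0.5, 2.5)


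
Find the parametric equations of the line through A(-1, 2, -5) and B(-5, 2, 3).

Direction vector d = B - A = (-5 + 1, 2 - 2, 3 + 5) = (-4, 0, 8)
Parametric form r = A + t·d:
x = -1 - 4t, y = 2, z = -5 + 8t

x = -1 - 4t, y = 2, z = -5 + 8t


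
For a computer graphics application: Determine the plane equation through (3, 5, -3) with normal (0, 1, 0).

The plane through P with normal n = (a, b, c) satisfies n·(r - P) = 0,
i.e. ax + by + cz = a·x₀ + b·y₀ + c·z₀.
d = 0·3 + 1·5 + 0·(-3)
  = 0 + 5 + 0
  = 5
Equation: y = 5

y = 5


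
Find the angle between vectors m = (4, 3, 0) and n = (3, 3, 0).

m·n = 4·3 + 3·3 + 0·0 = 12 + 9 + 0 = 21
|m| = √(4² + 3² + 0²) = √25 ≈ 5
|n| = √(3² + 3² + 0²) = √18 ≈ 4.243
cos θ = (m·n)/(|m||n|) = 21/(5·4.243) ≈ 0.9899
θ = arccos(0.9899) ≈ 8.13°

8.13°


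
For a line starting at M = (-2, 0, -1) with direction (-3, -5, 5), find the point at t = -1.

P(t) = M + t·d
  = (-2 + (-3)·(-1), 0 + (-5)·(-1), -1 + 5·(-1))
  = (-2 + 3, 0 + 5, -1 - 5)
  = (1, 5, -6)

(1, 5, -6)


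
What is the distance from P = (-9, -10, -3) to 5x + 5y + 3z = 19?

distance = |a·x₀ + b·y₀ + c·z₀ - d| / √(a² + b² + c²)
  = |5·(-9) + 5·(-10) + 3·(-3) - 19| / √(5² + 5² + 3²)
  = |-45 - 50 - 9 - 19| / √(25 + 25 + 9)
  = |-123| / √59
  = 123 / 7.681
  ≈ 16.01

16.01


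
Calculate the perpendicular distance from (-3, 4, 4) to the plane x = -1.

distance = |a·x₀ + b·y₀ + c·z₀ - d| / √(a² + b² + c²)
  = |1·(-3) + 0·4 + 0·4 - (-1)| / √(1² + 0² + 0²)
  = |-3 + 0 + 0 + 1| / √(1 + 0 + 0)
  = |-2| / √1
  = 2 / 1
  ≈ 2

2


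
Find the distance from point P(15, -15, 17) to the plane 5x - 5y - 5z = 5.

distance = |a·x₀ + b·y₀ + c·z₀ - d| / √(a² + b² + c²)
  = |5·15 + (-5)·(-15) + (-5)·17 - 5| / √(5² + (-5)² + (-5)²)
  = |75 + 75 - 85 - 5| / √(25 + 25 + 25)
  = |60| / √75
  = 60 / 8.66
  ≈ 6.928

6.928


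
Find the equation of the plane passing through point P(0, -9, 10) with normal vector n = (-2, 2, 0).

The plane through P with normal n = (a, b, c) satisfies n·(r - P) = 0,
i.e. ax + by + cz = a·x₀ + b·y₀ + c·z₀.
d = (-2)·0 + 2·(-9) + 0·10
  = 0 - 18 + 0
  = -18
Equation: -2x + 2y = -18

-2x + 2y = -18


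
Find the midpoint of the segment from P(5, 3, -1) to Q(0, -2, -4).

M = ((x₁+x₂)/2, (y₁+y₂)/2, (z₁+z₂)/2)
  = ((5 + 0)/2, (3 - 2)/2, (-1 - 4)/2)
  = (5/2, 1/2, -5/2)
  = (2.5, 0.5, -2.5)

(2.5, 0.5, -2.5)


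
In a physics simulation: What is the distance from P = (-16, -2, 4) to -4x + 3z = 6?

distance = |a·x₀ + b·y₀ + c·z₀ - d| / √(a² + b² + c²)
  = |(-4)·(-16) + 0·(-2) + 3·4 - 6| / √((-4)² + 0² + 3²)
  = |64 + 0 + 12 - 6| / √(16 + 0 + 9)
  = |70| / √25
  = 70 / 5
  ≈ 14

14


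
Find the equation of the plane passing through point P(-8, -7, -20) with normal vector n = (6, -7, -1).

The plane through P with normal n = (a, b, c) satisfies n·(r - P) = 0,
i.e. ax + by + cz = a·x₀ + b·y₀ + c·z₀.
d = 6·(-8) + (-7)·(-7) + (-1)·(-20)
  = -48 + 49 + 20
  = 21
Equation: 6x - 7y - z = 21

6x - 7y - z = 21


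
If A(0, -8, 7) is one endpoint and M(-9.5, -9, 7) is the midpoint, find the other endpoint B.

B = 2M - A
  = (2·(-9.5) - 0, 2·(-9) - (-8), 2·7 - 7)
  = (-19 + 0, -18 + 8, 14 - 7)
  = (-19, -10, 7)

(-19, -10, 7)


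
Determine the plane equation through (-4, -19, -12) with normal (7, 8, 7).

The plane through P with normal n = (a, b, c) satisfies n·(r - P) = 0,
i.e. ax + by + cz = a·x₀ + b·y₀ + c·z₀.
d = 7·(-4) + 8·(-19) + 7·(-12)
  = -28 - 152 - 84
  = -264
Equation: 7x + 8y + 7z = -264

7x + 8y + 7z = -264


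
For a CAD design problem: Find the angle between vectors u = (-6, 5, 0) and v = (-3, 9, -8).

u·v = (-6)·(-3) + 5·9 + 0·(-8) = 18 + 45 + 0 = 63
|u| = √((-6)² + 5² + 0²) = √61 ≈ 7.81
|v| = √((-3)² + 9² + (-8)²) = √154 ≈ 12.41
cos θ = (u·v)/(|u||v|) = 63/(7.81·12.41) ≈ 0.65
θ = arccos(0.65) ≈ 49.46°

49.46°


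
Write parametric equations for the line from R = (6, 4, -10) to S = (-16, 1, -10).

Direction vector d = S - R = (-16 - 6, 1 - 4, -10 + 10) = (-22, -3, 0)
Parametric form r = R + t·d:
x = 6 - 22t, y = 4 - 3t, z = -10

x = 6 - 22t, y = 4 - 3t, z = -10


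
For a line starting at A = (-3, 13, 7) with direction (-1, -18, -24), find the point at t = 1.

P(t) = A + t·d
  = (-3 + (-1)·1, 13 + (-18)·1, 7 + (-24)·1)
  = (-3 - 1, 13 - 18, 7 - 24)
  = (-4, -5, -17)

(-4, -5, -17)


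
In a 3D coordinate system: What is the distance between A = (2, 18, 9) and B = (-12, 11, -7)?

d = √[(x₂-x₁)² + (y₂-y₁)² + (z₂-z₁)²]
  = √[(-14)² + (-7)² + (-16)²]
  = √[196 + 49 + 256]
  = √501
  ≈ 22.38

22.38


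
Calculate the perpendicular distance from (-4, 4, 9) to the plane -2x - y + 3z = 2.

distance = |a·x₀ + b·y₀ + c·z₀ - d| / √(a² + b² + c²)
  = |(-2)·(-4) + (-1)·4 + 3·9 - 2| / √((-2)² + (-1)² + 3²)
  = |8 - 4 + 27 - 2| / √(4 + 1 + 9)
  = |29| / √14
  = 29 / 3.742
  ≈ 7.751

7.751


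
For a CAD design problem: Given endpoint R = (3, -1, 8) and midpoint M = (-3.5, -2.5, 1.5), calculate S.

S = 2M - R
  = (2·(-3.5) - 3, 2·(-2.5) - (-1), 2·1.5 - 8)
  = (-7 - 3, -5 + 1, 3 - 8)
  = (-10, -4, -5)

(-10, -4, -5)


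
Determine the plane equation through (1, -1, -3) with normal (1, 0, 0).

The plane through P with normal n = (a, b, c) satisfies n·(r - P) = 0,
i.e. ax + by + cz = a·x₀ + b·y₀ + c·z₀.
d = 1·1 + 0·(-1) + 0·(-3)
  = 1 + 0 + 0
  = 1
Equation: x = 1

x = 1


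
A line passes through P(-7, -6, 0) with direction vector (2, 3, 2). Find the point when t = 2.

P(t) = P + t·d
  = (-7 + 2·2, -6 + 3·2, 0 + 2·2)
  = (-7 + 4, -6 + 6, 0 + 4)
  = (-3, 0, 4)

(-3, 0, 4)


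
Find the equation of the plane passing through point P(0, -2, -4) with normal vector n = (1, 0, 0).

The plane through P with normal n = (a, b, c) satisfies n·(r - P) = 0,
i.e. ax + by + cz = a·x₀ + b·y₀ + c·z₀.
d = 1·0 + 0·(-2) + 0·(-4)
  = 0 + 0 + 0
  = 0
Equation: x = 0

x = 0


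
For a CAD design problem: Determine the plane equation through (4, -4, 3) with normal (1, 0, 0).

The plane through P with normal n = (a, b, c) satisfies n·(r - P) = 0,
i.e. ax + by + cz = a·x₀ + b·y₀ + c·z₀.
d = 1·4 + 0·(-4) + 0·3
  = 4 + 0 + 0
  = 4
Equation: x = 4

x = 4


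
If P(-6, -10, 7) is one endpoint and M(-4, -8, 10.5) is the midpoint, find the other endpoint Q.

Q = 2M - P
  = (2·(-4) - (-6), 2·(-8) - (-10), 2·10.5 - 7)
  = (-8 + 6, -16 + 10, 21 - 7)
  = (-2, -6, 14)

(-2, -6, 14)


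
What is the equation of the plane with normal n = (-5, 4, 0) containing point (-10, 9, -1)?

The plane through P with normal n = (a, b, c) satisfies n·(r - P) = 0,
i.e. ax + by + cz = a·x₀ + b·y₀ + c·z₀.
d = (-5)·(-10) + 4·9 + 0·(-1)
  = 50 + 36 + 0
  = 86
Equation: -5x + 4y = 86

-5x + 4y = 86


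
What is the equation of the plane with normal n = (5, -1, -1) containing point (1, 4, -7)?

The plane through P with normal n = (a, b, c) satisfies n·(r - P) = 0,
i.e. ax + by + cz = a·x₀ + b·y₀ + c·z₀.
d = 5·1 + (-1)·4 + (-1)·(-7)
  = 5 - 4 + 7
  = 8
Equation: 5x - y - z = 8

5x - y - z = 8


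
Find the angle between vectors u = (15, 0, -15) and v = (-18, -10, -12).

u·v = 15·(-18) + 0·(-10) + (-15)·(-12) = -270 + 0 + 180 = -90
|u| = √(15² + 0² + (-15)²) = √450 ≈ 21.21
|v| = √((-18)² + (-10)² + (-12)²) = √568 ≈ 23.83
cos θ = (u·v)/(|u||v|) = -90/(21.21·23.83) ≈ -0.178
θ = arccos(-0.178) ≈ 100.3°

100.3°


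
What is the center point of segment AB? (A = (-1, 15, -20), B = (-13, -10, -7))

M = ((x₁+x₂)/2, (y₁+y₂)/2, (z₁+z₂)/2)
  = ((-1 - 13)/2, (15 - 10)/2, (-20 - 7)/2)
  = (-14/2, 5/2, -27/2)
  = (-7, 2.5, -13.5)

(-7, 2.5, -13.5)


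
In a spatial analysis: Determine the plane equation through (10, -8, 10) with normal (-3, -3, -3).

The plane through P with normal n = (a, b, c) satisfies n·(r - P) = 0,
i.e. ax + by + cz = a·x₀ + b·y₀ + c·z₀.
d = (-3)·10 + (-3)·(-8) + (-3)·10
  = -30 + 24 - 30
  = -36
Equation: -3x - 3y - 3z = -36

-3x - 3y - 3z = -36


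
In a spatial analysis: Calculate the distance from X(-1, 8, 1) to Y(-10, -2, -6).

d = √[(x₂-x₁)² + (y₂-y₁)² + (z₂-z₁)²]
  = √[(-9)² + (-10)² + (-7)²]
  = √[81 + 100 + 49]
  = √230
  ≈ 15.17

15.17


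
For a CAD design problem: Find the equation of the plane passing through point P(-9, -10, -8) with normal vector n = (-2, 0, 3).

The plane through P with normal n = (a, b, c) satisfies n·(r - P) = 0,
i.e. ax + by + cz = a·x₀ + b·y₀ + c·z₀.
d = (-2)·(-9) + 0·(-10) + 3·(-8)
  = 18 + 0 - 24
  = -6
Equation: -2x + 3z = -6

-2x + 3z = -6


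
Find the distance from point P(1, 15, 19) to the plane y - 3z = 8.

distance = |a·x₀ + b·y₀ + c·z₀ - d| / √(a² + b² + c²)
  = |0·1 + 1·15 + (-3)·19 - 8| / √(0² + 1² + (-3)²)
  = |0 + 15 - 57 - 8| / √(0 + 1 + 9)
  = |-50| / √10
  = 50 / 3.162
  ≈ 15.81

15.81


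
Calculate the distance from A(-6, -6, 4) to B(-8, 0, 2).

d = √[(x₂-x₁)² + (y₂-y₁)² + (z₂-z₁)²]
  = √[(-2)² + 6² + (-2)²]
  = √[4 + 36 + 4]
  = √44
  ≈ 6.633

6.633


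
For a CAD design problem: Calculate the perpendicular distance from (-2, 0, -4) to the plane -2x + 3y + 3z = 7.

distance = |a·x₀ + b·y₀ + c·z₀ - d| / √(a² + b² + c²)
  = |(-2)·(-2) + 3·0 + 3·(-4) - 7| / √((-2)² + 3² + 3²)
  = |4 + 0 - 12 - 7| / √(4 + 9 + 9)
  = |-15| / √22
  = 15 / 4.69
  ≈ 3.198

3.198


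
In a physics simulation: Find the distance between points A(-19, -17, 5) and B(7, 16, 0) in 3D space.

d = √[(x₂-x₁)² + (y₂-y₁)² + (z₂-z₁)²]
  = √[26² + 33² + (-5)²]
  = √[676 + 1089 + 25]
  = √1790
  ≈ 42.31

42.31


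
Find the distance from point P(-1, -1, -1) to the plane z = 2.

distance = |a·x₀ + b·y₀ + c·z₀ - d| / √(a² + b² + c²)
  = |0·(-1) + 0·(-1) + 1·(-1) - 2| / √(0² + 0² + 1²)
  = |0 + 0 - 1 - 2| / √(0 + 0 + 1)
  = |-3| / √1
  = 3 / 1
  ≈ 3

3


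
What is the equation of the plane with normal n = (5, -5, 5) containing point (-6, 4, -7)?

The plane through P with normal n = (a, b, c) satisfies n·(r - P) = 0,
i.e. ax + by + cz = a·x₀ + b·y₀ + c·z₀.
d = 5·(-6) + (-5)·4 + 5·(-7)
  = -30 - 20 - 35
  = -85
Equation: 5x - 5y + 5z = -85

5x - 5y + 5z = -85


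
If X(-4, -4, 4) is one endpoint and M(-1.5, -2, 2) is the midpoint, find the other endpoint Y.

Y = 2M - X
  = (2·(-1.5) - (-4), 2·(-2) - (-4), 2·2 - 4)
  = (-3 + 4, -4 + 4, 4 - 4)
  = (1, 0, 0)

(1, 0, 0)


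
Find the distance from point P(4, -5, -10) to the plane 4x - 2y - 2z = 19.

distance = |a·x₀ + b·y₀ + c·z₀ - d| / √(a² + b² + c²)
  = |4·4 + (-2)·(-5) + (-2)·(-10) - 19| / √(4² + (-2)² + (-2)²)
  = |16 + 10 + 20 - 19| / √(16 + 4 + 4)
  = |27| / √24
  = 27 / 4.899
  ≈ 5.511

5.511


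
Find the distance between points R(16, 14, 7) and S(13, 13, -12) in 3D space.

d = √[(x₂-x₁)² + (y₂-y₁)² + (z₂-z₁)²]
  = √[(-3)² + (-1)² + (-19)²]
  = √[9 + 1 + 361]
  = √371
  ≈ 19.26

19.26


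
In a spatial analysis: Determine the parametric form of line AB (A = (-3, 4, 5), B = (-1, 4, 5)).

Direction vector d = B - A = (-1 + 3, 4 - 4, 5 - 5) = (2, 0, 0)
Parametric form r = A + t·d:
x = -3 + 2t, y = 4, z = 5

x = -3 + 2t, y = 4, z = 5


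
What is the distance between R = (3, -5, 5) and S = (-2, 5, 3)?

d = √[(x₂-x₁)² + (y₂-y₁)² + (z₂-z₁)²]
  = √[(-5)² + 10² + (-2)²]
  = √[25 + 100 + 4]
  = √129
  ≈ 11.36

11.36


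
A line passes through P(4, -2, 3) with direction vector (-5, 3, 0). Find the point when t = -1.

P(t) = P + t·d
  = (4 + (-5)·(-1), -2 + 3·(-1), 3 + 0·(-1))
  = (4 + 5, -2 - 3, 3 + 0)
  = (9, -5, 3)

(9, -5, 3)


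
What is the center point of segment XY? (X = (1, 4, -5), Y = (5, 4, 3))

M = ((x₁+x₂)/2, (y₁+y₂)/2, (z₁+z₂)/2)
  = ((1 + 5)/2, (4 + 4)/2, (-5 + 3)/2)
  = (6/2, 8/2, -2/2)
  = (3, 4, -1)

(3, 4, -1)


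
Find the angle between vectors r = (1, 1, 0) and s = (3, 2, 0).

r·s = 1·3 + 1·2 + 0·0 = 3 + 2 + 0 = 5
|r| = √(1² + 1² + 0²) = √2 ≈ 1.414
|s| = √(3² + 2² + 0²) = √13 ≈ 3.606
cos θ = (r·s)/(|r||s|) = 5/(1.414·3.606) ≈ 0.9806
θ = arccos(0.9806) ≈ 11.31°

11.31°


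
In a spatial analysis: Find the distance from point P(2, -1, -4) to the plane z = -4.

distance = |a·x₀ + b·y₀ + c·z₀ - d| / √(a² + b² + c²)
  = |0·2 + 0·(-1) + 1·(-4) - (-4)| / √(0² + 0² + 1²)
  = |0 + 0 - 4 + 4| / √(0 + 0 + 1)
  = |0| / √1
  = 0 / 1
  ≈ 0

0


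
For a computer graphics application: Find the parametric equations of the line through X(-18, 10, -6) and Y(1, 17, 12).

Direction vector d = Y - X = (1 + 18, 17 - 10, 12 + 6) = (19, 7, 18)
Parametric form r = X + t·d:
x = -18 + 19t, y = 10 + 7t, z = -6 + 18t

x = -18 + 19t, y = 10 + 7t, z = -6 + 18t


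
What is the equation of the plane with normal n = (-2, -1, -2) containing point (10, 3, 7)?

The plane through P with normal n = (a, b, c) satisfies n·(r - P) = 0,
i.e. ax + by + cz = a·x₀ + b·y₀ + c·z₀.
d = (-2)·10 + (-1)·3 + (-2)·7
  = -20 - 3 - 14
  = -37
Equation: -2x - y - 2z = -37

-2x - y - 2z = -37


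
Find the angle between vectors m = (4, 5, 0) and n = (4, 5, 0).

m·n = 4·4 + 5·5 + 0·0 = 16 + 25 + 0 = 41
|m| = √(4² + 5² + 0²) = √41 ≈ 6.403
|n| = √(4² + 5² + 0²) = √41 ≈ 6.403
cos θ = (m·n)/(|m||n|) = 41/(6.403·6.403) ≈ 1
θ = arccos(1) ≈ 0°

0°


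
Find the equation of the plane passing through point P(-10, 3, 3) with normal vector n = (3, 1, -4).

The plane through P with normal n = (a, b, c) satisfies n·(r - P) = 0,
i.e. ax + by + cz = a·x₀ + b·y₀ + c·z₀.
d = 3·(-10) + 1·3 + (-4)·3
  = -30 + 3 - 12
  = -39
Equation: 3x + y - 4z = -39

3x + y - 4z = -39


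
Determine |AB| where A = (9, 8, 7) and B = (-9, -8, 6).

d = √[(x₂-x₁)² + (y₂-y₁)² + (z₂-z₁)²]
  = √[(-18)² + (-16)² + (-1)²]
  = √[324 + 256 + 1]
  = √581
  ≈ 24.1

24.1


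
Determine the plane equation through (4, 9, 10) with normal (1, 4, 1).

The plane through P with normal n = (a, b, c) satisfies n·(r - P) = 0,
i.e. ax + by + cz = a·x₀ + b·y₀ + c·z₀.
d = 1·4 + 4·9 + 1·10
  = 4 + 36 + 10
  = 50
Equation: x + 4y + z = 50

x + 4y + z = 50


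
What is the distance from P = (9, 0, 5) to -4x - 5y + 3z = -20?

distance = |a·x₀ + b·y₀ + c·z₀ - d| / √(a² + b² + c²)
  = |(-4)·9 + (-5)·0 + 3·5 - (-20)| / √((-4)² + (-5)² + 3²)
  = |-36 + 0 + 15 + 20| / √(16 + 25 + 9)
  = |-1| / √50
  = 1 / 7.071
  ≈ 0.1414

0.1414


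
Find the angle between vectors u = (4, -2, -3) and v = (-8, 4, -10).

u·v = 4·(-8) + (-2)·4 + (-3)·(-10) = -32 - 8 + 30 = -10
|u| = √(4² + (-2)² + (-3)²) = √29 ≈ 5.385
|v| = √((-8)² + 4² + (-10)²) = √180 ≈ 13.42
cos θ = (u·v)/(|u||v|) = -10/(5.385·13.42) ≈ -0.1384
θ = arccos(-0.1384) ≈ 97.96°

97.96°


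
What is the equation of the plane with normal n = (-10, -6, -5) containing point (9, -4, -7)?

The plane through P with normal n = (a, b, c) satisfies n·(r - P) = 0,
i.e. ax + by + cz = a·x₀ + b·y₀ + c·z₀.
d = (-10)·9 + (-6)·(-4) + (-5)·(-7)
  = -90 + 24 + 35
  = -31
Equation: -10x - 6y - 5z = -31

-10x - 6y - 5z = -31


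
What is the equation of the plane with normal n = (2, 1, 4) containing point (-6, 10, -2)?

The plane through P with normal n = (a, b, c) satisfies n·(r - P) = 0,
i.e. ax + by + cz = a·x₀ + b·y₀ + c·z₀.
d = 2·(-6) + 1·10 + 4·(-2)
  = -12 + 10 - 8
  = -10
Equation: 2x + y + 4z = -10

2x + y + 4z = -10


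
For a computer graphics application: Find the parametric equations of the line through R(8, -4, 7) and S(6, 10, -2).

Direction vector d = S - R = (6 - 8, 10 + 4, -2 - 7) = (-2, 14, -9)
Parametric form r = R + t·d:
x = 8 - 2t, y = -4 + 14t, z = 7 - 9t

x = 8 - 2t, y = -4 + 14t, z = 7 - 9t


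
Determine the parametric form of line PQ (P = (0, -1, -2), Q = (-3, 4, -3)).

Direction vector d = Q - P = (-3 + 0, 4 + 1, -3 + 2) = (-3, 5, -1)
Parametric form r = P + t·d:
x = 0 - 3t, y = -1 + 5t, z = -2 - t

x = 0 - 3t, y = -1 + 5t, z = -2 - t


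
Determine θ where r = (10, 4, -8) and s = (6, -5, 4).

r·s = 10·6 + 4·(-5) + (-8)·4 = 60 - 20 - 32 = 8
|r| = √(10² + 4² + (-8)²) = √180 ≈ 13.42
|s| = √(6² + (-5)² + 4²) = √77 ≈ 8.775
cos θ = (r·s)/(|r||s|) = 8/(13.42·8.775) ≈ 0.06795
θ = arccos(0.06795) ≈ 86.1°

86.1°


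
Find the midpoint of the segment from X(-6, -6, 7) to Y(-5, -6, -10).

M = ((x₁+x₂)/2, (y₁+y₂)/2, (z₁+z₂)/2)
  = ((-6 - 5)/2, (-6 - 6)/2, (7 - 10)/2)
  = (-11/2, -12/2, -3/2)
  = (-5.5, -6, -1.5)

(-5.5, -6, -1.5)


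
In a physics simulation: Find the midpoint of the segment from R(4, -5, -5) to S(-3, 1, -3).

M = ((x₁+x₂)/2, (y₁+y₂)/2, (z₁+z₂)/2)
  = ((4 - 3)/2, (-5 + 1)/2, (-5 - 3)/2)
  = (1/2, -4/2, -8/2)
  = (0.5, -2, -4)

(0.5, -2, -4)


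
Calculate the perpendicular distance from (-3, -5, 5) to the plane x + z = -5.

distance = |a·x₀ + b·y₀ + c·z₀ - d| / √(a² + b² + c²)
  = |1·(-3) + 0·(-5) + 1·5 - (-5)| / √(1² + 0² + 1²)
  = |-3 + 0 + 5 + 5| / √(1 + 0 + 1)
  = |7| / √2
  = 7 / 1.414
  ≈ 4.95

4.95


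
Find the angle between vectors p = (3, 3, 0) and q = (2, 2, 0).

p·q = 3·2 + 3·2 + 0·0 = 6 + 6 + 0 = 12
|p| = √(3² + 3² + 0²) = √18 ≈ 4.243
|q| = √(2² + 2² + 0²) = √8 ≈ 2.828
cos θ = (p·q)/(|p||q|) = 12/(4.243·2.828) ≈ 1
θ = arccos(1) ≈ 0°

0°


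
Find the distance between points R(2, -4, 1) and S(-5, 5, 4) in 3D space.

d = √[(x₂-x₁)² + (y₂-y₁)² + (z₂-z₁)²]
  = √[(-7)² + 9² + 3²]
  = √[49 + 81 + 9]
  = √139
  ≈ 11.79

11.79


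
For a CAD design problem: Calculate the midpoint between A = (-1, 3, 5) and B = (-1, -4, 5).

M = ((x₁+x₂)/2, (y₁+y₂)/2, (z₁+z₂)/2)
  = ((-1 - 1)/2, (3 - 4)/2, (5 + 5)/2)
  = (-2/2, -1/2, 10/2)
  = (-1, -0.5, 5)

(-1, -0.5, 5)


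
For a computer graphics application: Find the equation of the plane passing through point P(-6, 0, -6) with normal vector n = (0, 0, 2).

The plane through P with normal n = (a, b, c) satisfies n·(r - P) = 0,
i.e. ax + by + cz = a·x₀ + b·y₀ + c·z₀.
d = 0·(-6) + 0·0 + 2·(-6)
  = 0 + 0 - 12
  = -12
Equation: 2z = -12

2z = -12


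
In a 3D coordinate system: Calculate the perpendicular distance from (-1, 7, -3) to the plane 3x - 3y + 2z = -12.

distance = |a·x₀ + b·y₀ + c·z₀ - d| / √(a² + b² + c²)
  = |3·(-1) + (-3)·7 + 2·(-3) - (-12)| / √(3² + (-3)² + 2²)
  = |-3 - 21 - 6 + 12| / √(9 + 9 + 4)
  = |-18| / √22
  = 18 / 4.69
  ≈ 3.838

3.838


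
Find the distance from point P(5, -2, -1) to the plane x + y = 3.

distance = |a·x₀ + b·y₀ + c·z₀ - d| / √(a² + b² + c²)
  = |1·5 + 1·(-2) + 0·(-1) - 3| / √(1² + 1² + 0²)
  = |5 - 2 + 0 - 3| / √(1 + 1 + 0)
  = |0| / √2
  = 0 / 1.414
  ≈ 0

0


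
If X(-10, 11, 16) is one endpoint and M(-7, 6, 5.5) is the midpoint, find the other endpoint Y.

Y = 2M - X
  = (2·(-7) - (-10), 2·6 - 11, 2·5.5 - 16)
  = (-14 + 10, 12 - 11, 11 - 16)
  = (-4, 1, -5)

(-4, 1, -5)


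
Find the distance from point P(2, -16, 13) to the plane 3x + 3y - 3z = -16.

distance = |a·x₀ + b·y₀ + c·z₀ - d| / √(a² + b² + c²)
  = |3·2 + 3·(-16) + (-3)·13 - (-16)| / √(3² + 3² + (-3)²)
  = |6 - 48 - 39 + 16| / √(9 + 9 + 9)
  = |-65| / √27
  = 65 / 5.196
  ≈ 12.51

12.51


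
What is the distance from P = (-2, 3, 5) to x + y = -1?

distance = |a·x₀ + b·y₀ + c·z₀ - d| / √(a² + b² + c²)
  = |1·(-2) + 1·3 + 0·5 - (-1)| / √(1² + 1² + 0²)
  = |-2 + 3 + 0 + 1| / √(1 + 1 + 0)
  = |2| / √2
  = 2 / 1.414
  ≈ 1.414

1.414


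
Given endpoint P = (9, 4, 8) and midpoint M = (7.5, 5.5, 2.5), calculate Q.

Q = 2M - P
  = (2·7.5 - 9, 2·5.5 - 4, 2·2.5 - 8)
  = (15 - 9, 11 - 4, 5 - 8)
  = (6, 7, -3)

(6, 7, -3)


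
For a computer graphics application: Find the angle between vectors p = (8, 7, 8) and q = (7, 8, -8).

p·q = 8·7 + 7·8 + 8·(-8) = 56 + 56 - 64 = 48
|p| = √(8² + 7² + 8²) = √177 ≈ 13.3
|q| = √(7² + 8² + (-8)²) = √177 ≈ 13.3
cos θ = (p·q)/(|p||q|) = 48/(13.3·13.3) ≈ 0.2712
θ = arccos(0.2712) ≈ 74.27°

74.27°


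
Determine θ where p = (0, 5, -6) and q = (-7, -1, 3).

p·q = 0·(-7) + 5·(-1) + (-6)·3 = 0 - 5 - 18 = -23
|p| = √(0² + 5² + (-6)²) = √61 ≈ 7.81
|q| = √((-7)² + (-1)² + 3²) = √59 ≈ 7.681
cos θ = (p·q)/(|p||q|) = -23/(7.81·7.681) ≈ -0.3834
θ = arccos(-0.3834) ≈ 112.5°

112.5°


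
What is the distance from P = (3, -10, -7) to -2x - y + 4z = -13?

distance = |a·x₀ + b·y₀ + c·z₀ - d| / √(a² + b² + c²)
  = |(-2)·3 + (-1)·(-10) + 4·(-7) - (-13)| / √((-2)² + (-1)² + 4²)
  = |-6 + 10 - 28 + 13| / √(4 + 1 + 16)
  = |-11| / √21
  = 11 / 4.583
  ≈ 2.4

2.4


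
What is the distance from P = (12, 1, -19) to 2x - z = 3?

distance = |a·x₀ + b·y₀ + c·z₀ - d| / √(a² + b² + c²)
  = |2·12 + 0·1 + (-1)·(-19) - 3| / √(2² + 0² + (-1)²)
  = |24 + 0 + 19 - 3| / √(4 + 0 + 1)
  = |40| / √5
  = 40 / 2.236
  ≈ 17.89

17.89


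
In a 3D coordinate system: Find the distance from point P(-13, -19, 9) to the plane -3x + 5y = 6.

distance = |a·x₀ + b·y₀ + c·z₀ - d| / √(a² + b² + c²)
  = |(-3)·(-13) + 5·(-19) + 0·9 - 6| / √((-3)² + 5² + 0²)
  = |39 - 95 + 0 - 6| / √(9 + 25 + 0)
  = |-62| / √34
  = 62 / 5.831
  ≈ 10.63

10.63


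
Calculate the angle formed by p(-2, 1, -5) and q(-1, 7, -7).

p·q = (-2)·(-1) + 1·7 + (-5)·(-7) = 2 + 7 + 35 = 44
|p| = √((-2)² + 1² + (-5)²) = √30 ≈ 5.477
|q| = √((-1)² + 7² + (-7)²) = √99 ≈ 9.95
cos θ = (p·q)/(|p||q|) = 44/(5.477·9.95) ≈ 0.8074
θ = arccos(0.8074) ≈ 36.16°

36.16°


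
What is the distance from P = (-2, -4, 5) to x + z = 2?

distance = |a·x₀ + b·y₀ + c·z₀ - d| / √(a² + b² + c²)
  = |1·(-2) + 0·(-4) + 1·5 - 2| / √(1² + 0² + 1²)
  = |-2 + 0 + 5 - 2| / √(1 + 0 + 1)
  = |1| / √2
  = 1 / 1.414
  ≈ 0.7071

0.7071


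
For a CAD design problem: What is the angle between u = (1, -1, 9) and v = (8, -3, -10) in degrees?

u·v = 1·8 + (-1)·(-3) + 9·(-10) = 8 + 3 - 90 = -79
|u| = √(1² + (-1)² + 9²) = √83 ≈ 9.11
|v| = √(8² + (-3)² + (-10)²) = √173 ≈ 13.15
cos θ = (u·v)/(|u||v|) = -79/(9.11·13.15) ≈ -0.6593
θ = arccos(-0.6593) ≈ 131.2°

131.2°


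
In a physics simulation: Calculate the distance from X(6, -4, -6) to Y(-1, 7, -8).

d = √[(x₂-x₁)² + (y₂-y₁)² + (z₂-z₁)²]
  = √[(-7)² + 11² + (-2)²]
  = √[49 + 121 + 4]
  = √174
  ≈ 13.19

13.19


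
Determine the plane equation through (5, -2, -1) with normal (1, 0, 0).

The plane through P with normal n = (a, b, c) satisfies n·(r - P) = 0,
i.e. ax + by + cz = a·x₀ + b·y₀ + c·z₀.
d = 1·5 + 0·(-2) + 0·(-1)
  = 5 + 0 + 0
  = 5
Equation: x = 5

x = 5


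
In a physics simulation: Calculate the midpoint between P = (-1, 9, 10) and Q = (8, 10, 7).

M = ((x₁+x₂)/2, (y₁+y₂)/2, (z₁+z₂)/2)
  = ((-1 + 8)/2, (9 + 10)/2, (10 + 7)/2)
  = (7/2, 19/2, 17/2)
  = (3.5, 9.5, 8.5)

(3.5, 9.5, 8.5)


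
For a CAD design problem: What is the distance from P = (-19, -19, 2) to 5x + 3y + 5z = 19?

distance = |a·x₀ + b·y₀ + c·z₀ - d| / √(a² + b² + c²)
  = |5·(-19) + 3·(-19) + 5·2 - 19| / √(5² + 3² + 5²)
  = |-95 - 57 + 10 - 19| / √(25 + 9 + 25)
  = |-161| / √59
  = 161 / 7.681
  ≈ 20.96

20.96


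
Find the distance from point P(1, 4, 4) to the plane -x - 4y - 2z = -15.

distance = |a·x₀ + b·y₀ + c·z₀ - d| / √(a² + b² + c²)
  = |(-1)·1 + (-4)·4 + (-2)·4 - (-15)| / √((-1)² + (-4)² + (-2)²)
  = |-1 - 16 - 8 + 15| / √(1 + 16 + 4)
  = |-10| / √21
  = 10 / 4.583
  ≈ 2.182

2.182


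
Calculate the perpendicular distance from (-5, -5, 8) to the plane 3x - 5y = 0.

distance = |a·x₀ + b·y₀ + c·z₀ - d| / √(a² + b² + c²)
  = |3·(-5) + (-5)·(-5) + 0·8 - 0| / √(3² + (-5)² + 0²)
  = |-15 + 25 + 0 + 0| / √(9 + 25 + 0)
  = |10| / √34
  = 10 / 5.831
  ≈ 1.715

1.715
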